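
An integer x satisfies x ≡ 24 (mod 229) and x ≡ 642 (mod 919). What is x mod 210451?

229⁻¹ mod 919: 229·305 ≡ 1 (mod 919), so 229⁻¹ ≡ 305.
x = 24 + 229·((642 − 24)·305 mod 919) = 24 + 229·95 = 21779.

21779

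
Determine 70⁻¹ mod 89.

Run the extended Euclidean algorithm:
89 = 1·70 + 19
70 = 3·19 + 13
19 = 1·13 + 6
13 = 2·6 + 1
6 = 6·1 + 0
gcd(70, 89) = 1, so the inverse exists.
Bézout: 1 = −11·89 + 14·70.
So 70⁻¹ ≡ 14 (mod 89).

14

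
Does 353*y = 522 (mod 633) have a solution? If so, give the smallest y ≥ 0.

75

gcd(353, 633) = 1, so a unique solution mod 633 exists.
353⁻¹ ≡ 581 (mod 633).
y ≡ 581*522 ≡ 75 (mod 633).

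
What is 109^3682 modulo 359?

Compute successive squares:
3682 in binary is 111001100010, i.e. 3682 = 2048 + 1024 + 512 + 64 + 32 + 2.
109^1 ≡ 109 (mod 359)
109^2 ≡ 109^2 = 11881 ≡ 34 (mod 359)
109^4 ≡ 34^2 = 1156 ≡ 79 (mod 359)
109^8 ≡ 79^2 = 6241 ≡ 138 (mod 359)
109^16 ≡ 138^2 = 19044 ≡ 17 (mod 359)
109^32 ≡ 17^2 = 289 (mod 359)
109^64 ≡ 289^2 = 83521 ≡ 233 (mod 359)
109^128 ≡ 233^2 = 54289 ≡ 80 (mod 359)
109^256 ≡ 80^2 = 6400 ≡ 297 (mod 359)
109^512 ≡ 297^2 = 88209 ≡ 254 (mod 359)
109^1024 ≡ 254^2 = 64516 ≡ 255 (mod 359)
109^2048 ≡ 255^2 = 65025 ≡ 46 (mod 359)
109^3682 = 109^2048 × 109^1024 × 109^512 × 109^64 × 109^32 × 109^2 ≡ 46 × 255 × 254 × 233 × 289 × 34 (mod 359).
Accumulate the product:
46 × 255 = 11730 ≡ 242
242 × 254 = 61468 ≡ 79
79 × 233 = 18407 ≡ 98
98 × 289 = 28322 ≡ 320
320 × 34 = 10880 ≡ 110

110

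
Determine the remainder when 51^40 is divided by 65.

40 in binary is 101000, i.e. 40 = 32 + 8.
51^1 ≡ 51 (mod 65)
51^2 ≡ 51^2 = 2601 ≡ 1 (mod 65)
51^4 ≡ 1^2 = 1 (mod 65)
51^8 ≡ 1^2 = 1 (mod 65)
51^16 ≡ 1^2 = 1 (mod 65)
51^32 ≡ 1^2 = 1 (mod 65)
51^40 = 51^32 × 51^8 ≡ 1 × 1 (mod 65).
1 × 1 = 1 ≡ 1 (mod 65).

1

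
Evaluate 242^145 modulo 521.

Compute successive squares:
145 in binary is 10010001, i.e. 145 = 128 + 16 + 1.
242^1 ≡ 242 (mod 521)
242^2 ≡ 242^2 = 58564 ≡ 212 (mod 521)
242^4 ≡ 212^2 = 44944 ≡ 138 (mod 521)
242^8 ≡ 138^2 = 19044 ≡ 288 (mod 521)
242^16 ≡ 288^2 = 82944 ≡ 105 (mod 521)
242^32 ≡ 105^2 = 11025 ≡ 84 (mod 521)
242^64 ≡ 84^2 = 7056 ≡ 283 (mod 521)
242^128 ≡ 283^2 = 80089 ≡ 376 (mod 521)
242^145 = 242^128 * 242^16 * 242^1 ≡ 376 * 105 * 242 (mod 521).
Accumulate the product:
376 * 105 = 39480 ≡ 405
405 * 242 = 98010 ≡ 62

62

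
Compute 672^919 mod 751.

739

919 in binary is 1110010111, i.e. 919 = 512 + 256 + 128 + 16 + 4 + 2 + 1.
672^1 ≡ 672 (mod 751)
672^2 ≡ 672^2 = 451584 ≡ 233 (mod 751)
672^4 ≡ 233^2 = 54289 ≡ 217 (mod 751)
672^8 ≡ 217^2 = 47089 ≡ 527 (mod 751)
672^16 ≡ 527^2 = 277729 ≡ 610 (mod 751)
672^32 ≡ 610^2 = 372100 ≡ 355 (mod 751)
672^64 ≡ 355^2 = 126025 ≡ 608 (mod 751)
672^128 ≡ 608^2 = 369664 ≡ 172 (mod 751)
672^256 ≡ 172^2 = 29584 ≡ 295 (mod 751)
672^512 ≡ 295^2 = 87025 ≡ 660 (mod 751)
672^919 = 672^512 · 672^256 · 672^128 · 672^16 · 672^4 · 672^2 · 672^1 ≡ 660 · 295 · 172 · 610 · 217 · 233 · 672 (mod 751).
Accumulate the product:
660 · 295 = 194700 ≡ 191
191 · 172 = 32852 ≡ 559
559 · 610 = 340990 ≡ 36
36 · 217 = 7812 ≡ 302
302 · 233 = 70366 ≡ 523
523 · 672 = 351456 ≡ 739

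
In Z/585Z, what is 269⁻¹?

224

By the extended Euclidean algorithm:
585 = 2*269 + 47
269 = 5*47 + 34
47 = 1*34 + 13
34 = 2*13 + 8
13 = 1*8 + 5
8 = 1*5 + 3
5 = 1*3 + 2
3 = 1*2 + 1
2 = 2*1 + 0
gcd(269, 585) = 1, so the inverse exists.
Bézout: 1 = −103*585 + 224*269.
So 269⁻¹ ≡ 224 (mod 585).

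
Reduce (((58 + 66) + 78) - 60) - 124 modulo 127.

58 + 66 = 124
124 + 78 = 202 ≡ 75 (mod 127)
75 - 60 = 15
15 - 124 = -109 ≡ 18 (mod 127)

18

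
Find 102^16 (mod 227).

132

102^1 ≡ 102 (mod 227)
102^2 ≡ 102^2 = 10404 ≡ 189 (mod 227)
102^4 ≡ 189^2 = 35721 ≡ 82 (mod 227)
102^8 ≡ 82^2 = 6724 ≡ 141 (mod 227)
102^16 ≡ 141^2 = 19881 ≡ 132 (mod 227)
So 102^16 ≡ 132 (mod 227).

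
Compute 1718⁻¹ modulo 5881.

5881 = 3*1718 + 727
1718 = 2*727 + 264
727 = 2*264 + 199
264 = 1*199 + 65
199 = 3*65 + 4
65 = 16*4 + 1
4 = 4*1 + 0
gcd(1718, 5881) = 1, so the inverse exists.
Back-substitute for 1:
1 = 1*65 − 16*4
  = −16*199 + 49*65
  = 49*264 − 65*199
  = −65*727 + 179*264
  = 179*1718 − 423*727
  = −423*5881 + 1448*1718
So 1718⁻¹ ≡ 1448 (mod 5881).

1448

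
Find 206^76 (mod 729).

64

76 in binary is 1001100, i.e. 76 = 64 + 8 + 4.
206^1 ≡ 206 (mod 729)
206^2 ≡ 206^2 = 42436 ≡ 154 (mod 729)
206^4 ≡ 154^2 = 23716 ≡ 388 (mod 729)
206^8 ≡ 388^2 = 150544 ≡ 370 (mod 729)
206^16 ≡ 370^2 = 136900 ≡ 577 (mod 729)
206^32 ≡ 577^2 = 332929 ≡ 505 (mod 729)
206^64 ≡ 505^2 = 255025 ≡ 604 (mod 729)
206^76 = 206^64 × 206^8 × 206^4 ≡ 604 × 370 × 388 (mod 729).
Accumulate the product:
604 × 370 = 223480 ≡ 406
406 × 388 = 157528 ≡ 64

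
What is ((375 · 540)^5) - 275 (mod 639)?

375 · 540 = 202500 ≡ 576 (mod 639)
(576)^5 ≡ 108 (mod 639)
108 - 275 = -167 ≡ 472 (mod 639)

472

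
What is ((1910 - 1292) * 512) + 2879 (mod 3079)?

1910 - 1292 = 618
618 * 512 = 316416 ≡ 2358 (mod 3079)
2358 + 2879 = 5237 ≡ 2158 (mod 3079)

2158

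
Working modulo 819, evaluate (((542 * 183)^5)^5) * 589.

738

542 * 183 = 99186 ≡ 87 (mod 819)
(87)^5 ≡ 432 (mod 819)
(432)^5 ≡ 360 (mod 819)
360 * 589 = 212040 ≡ 738 (mod 819)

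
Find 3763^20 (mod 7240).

6921

By square-and-multiply:
20 in binary is 10100, i.e. 20 = 16 + 4.
3763^1 ≡ 3763 (mod 7240)
3763^2 ≡ 3763^2 = 14160169 ≡ 5969 (mod 7240)
3763^4 ≡ 5969^2 = 35628961 ≡ 921 (mod 7240)
3763^8 ≡ 921^2 = 848241 ≡ 1161 (mod 7240)
3763^16 ≡ 1161^2 = 1347921 ≡ 1281 (mod 7240)
3763^20 = 3763^16 × 3763^4 ≡ 1281 × 921 (mod 7240).
1281 × 921 = 1179801 ≡ 6921 (mod 7240).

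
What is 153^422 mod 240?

129

By square-and-multiply:
422 in binary is 110100110, i.e. 422 = 256 + 128 + 32 + 4 + 2.
153^1 ≡ 153 (mod 240)
153^2 ≡ 153^2 = 23409 ≡ 129 (mod 240)
153^4 ≡ 129^2 = 16641 ≡ 81 (mod 240)
153^8 ≡ 81^2 = 6561 ≡ 81 (mod 240)
153^16 ≡ 81^2 = 6561 ≡ 81 (mod 240)
153^32 ≡ 81^2 = 6561 ≡ 81 (mod 240)
153^64 ≡ 81^2 = 6561 ≡ 81 (mod 240)
153^128 ≡ 81^2 = 6561 ≡ 81 (mod 240)
153^256 ≡ 81^2 = 6561 ≡ 81 (mod 240)
153^422 = 153^256 * 153^128 * 153^32 * 153^4 * 153^2 ≡ 81 * 81 * 81 * 81 * 129 (mod 240).
Accumulate the product:
81 * 81 = 6561 ≡ 81
81 * 81 = 6561 ≡ 81
81 * 81 = 6561 ≡ 81
81 * 129 = 10449 ≡ 129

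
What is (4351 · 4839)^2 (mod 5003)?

1140

4351 · 4839 = 21054489 ≡ 1865 (mod 5003)
(1865)^2 ≡ 1140 (mod 5003)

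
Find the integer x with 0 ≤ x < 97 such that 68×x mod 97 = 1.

10

Run the extended Euclidean algorithm:
97 = 1*68 + 29
68 = 2*29 + 10
29 = 2*10 + 9
10 = 1*9 + 1
9 = 9*1 + 0
gcd(68, 97) = 1, so the inverse exists.
Bézout: 1 = −7*97 + 10*68.
So 68⁻¹ ≡ 10 (mod 97).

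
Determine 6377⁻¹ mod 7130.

Apply the Euclidean algorithm and back-substitute:
7130 = 1·6377 + 753
6377 = 8·753 + 353
753 = 2·353 + 47
353 = 7·47 + 24
47 = 1·24 + 23
24 = 1·23 + 1
23 = 23·1 + 0
gcd(6377, 7130) = 1, so the inverse exists.
Back-substitute for 1:
1 = 1·24 − 1·23
  = −1·47 + 2·24
  = 2·353 − 15·47
  = −15·753 + 32·353
  = 32·6377 − 271·753
  = −271·7130 + 303·6377
So 6377⁻¹ ≡ 303 (mod 7130).

303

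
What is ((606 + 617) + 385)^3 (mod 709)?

134

606 + 617 = 1223 ≡ 514 (mod 709)
514 + 385 = 899 ≡ 190 (mod 709)
(190)^3 ≡ 134 (mod 709)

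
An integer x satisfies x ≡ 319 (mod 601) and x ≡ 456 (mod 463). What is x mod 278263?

601⁻¹ mod 463: 601·359 ≡ 1 (mod 463), so 601⁻¹ ≡ 359.
x = 319 + 601·((456 − 319)·359 mod 463) = 319 + 601·105 = 63424.

63424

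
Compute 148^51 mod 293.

51 in binary is 110011, i.e. 51 = 32 + 16 + 2 + 1.
148^1 ≡ 148 (mod 293)
148^2 ≡ 148^2 = 21904 ≡ 222 (mod 293)
148^4 ≡ 222^2 = 49284 ≡ 60 (mod 293)
148^8 ≡ 60^2 = 3600 ≡ 84 (mod 293)
148^16 ≡ 84^2 = 7056 ≡ 24 (mod 293)
148^32 ≡ 24^2 = 576 ≡ 283 (mod 293)
148^51 = 148^32 × 148^16 × 148^2 × 148^1 ≡ 283 × 24 × 222 × 148 (mod 293).
Accumulate the product:
283 × 24 = 6792 ≡ 53
53 × 222 = 11766 ≡ 46
46 × 148 = 6808 ≡ 69

69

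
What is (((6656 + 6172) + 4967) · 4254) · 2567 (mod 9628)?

8126

6656 + 6172 = 12828 ≡ 3200 (mod 9628)
3200 + 4967 = 8167
8167 · 4254 = 34742418 ≡ 4594 (mod 9628)
4594 · 2567 = 11792798 ≡ 8126 (mod 9628)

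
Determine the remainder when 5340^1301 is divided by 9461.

4363

5340^1 ≡ 5340 (mod 9461)
5340^2 ≡ 5340^2 = 28515600 ≡ 146 (mod 9461)
5340^4 ≡ 146^2 = 21316 ≡ 2394 (mod 9461)
5340^8 ≡ 2394^2 = 5731236 ≡ 7331 (mod 9461)
5340^16 ≡ 7331^2 = 53743561 ≡ 5081 (mod 9461)
5340^32 ≡ 5081^2 = 25816561 ≡ 6953 (mod 9461)
5340^64 ≡ 6953^2 = 48344209 ≡ 7960 (mod 9461)
5340^128 ≡ 7960^2 = 63361600 ≡ 1283 (mod 9461)
5340^256 ≡ 1283^2 = 1646089 ≡ 9336 (mod 9461)
5340^512 ≡ 9336^2 = 87160896 ≡ 6164 (mod 9461)
5340^1024 ≡ 6164^2 = 37994896 ≡ 8981 (mod 9461)
5340^1301 = 5340^1024 × 5340^256 × 5340^16 × 5340^4 × 5340^1 ≡ 8981 × 9336 × 5081 × 2394 × 5340 (mod 9461).
Accumulate the product:
8981 × 9336 = 83846616 ≡ 3234
3234 × 5081 = 16431954 ≡ 7658
7658 × 2394 = 18333252 ≡ 7295
7295 × 5340 = 38955300 ≡ 4363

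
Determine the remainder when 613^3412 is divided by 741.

328

Compute successive squares:
3412 in binary is 110101010100, i.e. 3412 = 2048 + 1024 + 256 + 64 + 16 + 4.
613^1 ≡ 613 (mod 741)
613^2 ≡ 613^2 = 375769 ≡ 82 (mod 741)
613^4 ≡ 82^2 = 6724 ≡ 55 (mod 741)
613^8 ≡ 55^2 = 3025 ≡ 61 (mod 741)
613^16 ≡ 61^2 = 3721 ≡ 16 (mod 741)
613^32 ≡ 16^2 = 256 (mod 741)
613^64 ≡ 256^2 = 65536 ≡ 328 (mod 741)
613^128 ≡ 328^2 = 107584 ≡ 139 (mod 741)
613^256 ≡ 139^2 = 19321 ≡ 55 (mod 741)
613^512 ≡ 55^2 = 3025 ≡ 61 (mod 741)
613^1024 ≡ 61^2 = 3721 ≡ 16 (mod 741)
613^2048 ≡ 16^2 = 256 (mod 741)
613^3412 = 613^2048 × 613^1024 × 613^256 × 613^64 × 613^16 × 613^4 ≡ 256 × 16 × 55 × 328 × 16 × 55 (mod 741).
Accumulate the product:
256 × 16 = 4096 ≡ 391
391 × 55 = 21505 ≡ 16
16 × 328 = 5248 ≡ 61
61 × 16 = 976 ≡ 235
235 × 55 = 12925 ≡ 328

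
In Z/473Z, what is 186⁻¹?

384

Run the extended Euclidean algorithm:
473 = 2×186 + 101
186 = 1×101 + 85
101 = 1×85 + 16
85 = 5×16 + 5
16 = 3×5 + 1
5 = 5×1 + 0
gcd(186, 473) = 1, so the inverse exists.
Bézout: 1 = 35×473 − 89×186.
So 186⁻¹ ≡ −89 ≡ 384 (mod 473).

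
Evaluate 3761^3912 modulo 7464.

Compute successive squares:
3912 in binary is 111101001000, i.e. 3912 = 2048 + 1024 + 512 + 256 + 64 + 8.
3761^1 ≡ 3761 (mod 7464)
3761^2 ≡ 3761^2 = 14145121 ≡ 841 (mod 7464)
3761^4 ≡ 841^2 = 707281 ≡ 5665 (mod 7464)
3761^8 ≡ 5665^2 = 32092225 ≡ 4489 (mod 7464)
3761^16 ≡ 4489^2 = 20151121 ≡ 5785 (mod 7464)
3761^32 ≡ 5785^2 = 33466225 ≡ 5113 (mod 7464)
3761^64 ≡ 5113^2 = 26142769 ≡ 3841 (mod 7464)
3761^128 ≡ 3841^2 = 14753281 ≡ 4417 (mod 7464)
3761^256 ≡ 4417^2 = 19509889 ≡ 6457 (mod 7464)
3761^512 ≡ 6457^2 = 41692849 ≡ 6409 (mod 7464)
3761^1024 ≡ 6409^2 = 41075281 ≡ 889 (mod 7464)
3761^2048 ≡ 889^2 = 790321 ≡ 6601 (mod 7464)
3761^3912 = 3761^2048 × 3761^1024 × 3761^512 × 3761^256 × 3761^64 × 3761^8 ≡ 6601 × 889 × 6409 × 6457 × 3841 × 4489 (mod 7464).
Accumulate the product:
6601 × 889 = 5868289 ≡ 1585
1585 × 6409 = 10158265 ≡ 7225
7225 × 6457 = 46651825 ≡ 1825
1825 × 3841 = 7009825 ≡ 1129
1129 × 4489 = 5068081 ≡ 25

25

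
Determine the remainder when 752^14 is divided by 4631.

4128

Using repeated squaring:
14 in binary is 1110, i.e. 14 = 8 + 4 + 2.
752^1 ≡ 752 (mod 4631)
752^2 ≡ 752^2 = 565504 ≡ 522 (mod 4631)
752^4 ≡ 522^2 = 272484 ≡ 3886 (mod 4631)
752^8 ≡ 3886^2 = 15100996 ≡ 3936 (mod 4631)
752^14 = 752^8 × 752^4 × 752^2 ≡ 3936 × 3886 × 522 (mod 4631).
Accumulate the product:
3936 × 3886 = 15295296 ≡ 3734
3734 × 522 = 1949148 ≡ 4128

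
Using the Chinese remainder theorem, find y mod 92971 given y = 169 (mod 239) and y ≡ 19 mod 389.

408

239⁻¹ mod 389: 239×153 ≡ 1 (mod 389), so 239⁻¹ ≡ 153.
y = 169 + 239×((19 − 169)×153 mod 389) = 169 + 239×1 = 408.
Check: 408 mod 239 = 169, 408 mod 389 = 19. ✓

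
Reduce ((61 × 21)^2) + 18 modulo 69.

61 × 21 = 1281 ≡ 39 (mod 69)
(39)^2 ≡ 3 (mod 69)
3 + 18 = 21

21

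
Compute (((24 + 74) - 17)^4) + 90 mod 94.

75

24 + 74 = 98 ≡ 4 (mod 94)
4 - 17 = -13 ≡ 81 (mod 94)
(81)^4 ≡ 79 (mod 94)
79 + 90 = 169 ≡ 75 (mod 94)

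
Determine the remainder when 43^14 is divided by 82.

By square-and-multiply:
14 in binary is 1110, i.e. 14 = 8 + 4 + 2.
43^1 ≡ 43 (mod 82)
43^2 ≡ 43^2 = 1849 ≡ 45 (mod 82)
43^4 ≡ 45^2 = 2025 ≡ 57 (mod 82)
43^8 ≡ 57^2 = 3249 ≡ 51 (mod 82)
43^14 = 43^8 * 43^4 * 43^2 ≡ 51 * 57 * 45 (mod 82).
Accumulate the product:
51 * 57 = 2907 ≡ 37
37 * 45 = 1665 ≡ 25

25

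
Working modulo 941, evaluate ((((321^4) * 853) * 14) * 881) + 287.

50

(321)^4 ≡ 708 (mod 941)
708 * 853 = 603924 ≡ 743 (mod 941)
743 * 14 = 10402 ≡ 51 (mod 941)
51 * 881 = 44931 ≡ 704 (mod 941)
704 + 287 = 991 ≡ 50 (mod 941)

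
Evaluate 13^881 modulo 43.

10

881 in binary is 1101110001, i.e. 881 = 512 + 256 + 64 + 32 + 16 + 1.
13^1 ≡ 13 (mod 43)
13^2 ≡ 13^2 = 169 ≡ 40 (mod 43)
13^4 ≡ 40^2 = 1600 ≡ 9 (mod 43)
13^8 ≡ 9^2 = 81 ≡ 38 (mod 43)
13^16 ≡ 38^2 = 1444 ≡ 25 (mod 43)
13^32 ≡ 25^2 = 625 ≡ 23 (mod 43)
13^64 ≡ 23^2 = 529 ≡ 13 (mod 43)
13^128 ≡ 13^2 = 169 ≡ 40 (mod 43)
13^256 ≡ 40^2 = 1600 ≡ 9 (mod 43)
13^512 ≡ 9^2 = 81 ≡ 38 (mod 43)
13^881 = 13^512 · 13^256 · 13^64 · 13^32 · 13^16 · 13^1 ≡ 38 · 9 · 13 · 23 · 25 · 13 (mod 43).
Accumulate the product:
38 · 9 = 342 ≡ 41
41 · 13 = 533 ≡ 17
17 · 23 = 391 ≡ 4
4 · 25 = 100 ≡ 14
14 · 13 = 182 ≡ 10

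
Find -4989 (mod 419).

-4989 = -12*419 + 39, so -4989 ≡ 39 (mod 419).

39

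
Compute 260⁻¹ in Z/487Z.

369

Apply the Euclidean algorithm and back-substitute:
487 = 1×260 + 227
260 = 1×227 + 33
227 = 6×33 + 29
33 = 1×29 + 4
29 = 7×4 + 1
4 = 4×1 + 0
gcd(260, 487) = 1, so the inverse exists.
Back-substitute for 1:
1 = 1×29 − 7×4
  = −7×33 + 8×29
  = 8×227 − 55×33
  = −55×260 + 63×227
  = 63×487 − 118×260
So 260⁻¹ ≡ −118 ≡ 369 (mod 487).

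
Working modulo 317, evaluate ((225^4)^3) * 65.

(225)^4 ≡ 149 (mod 317)
(149)^3 ≡ 54 (mod 317)
54 * 65 = 3510 ≡ 23 (mod 317)

23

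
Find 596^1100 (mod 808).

Using repeated squaring:
1100 in binary is 10001001100, i.e. 1100 = 1024 + 64 + 8 + 4.
596^1 ≡ 596 (mod 808)
596^2 ≡ 596^2 = 355216 ≡ 504 (mod 808)
596^4 ≡ 504^2 = 254016 ≡ 304 (mod 808)
596^8 ≡ 304^2 = 92416 ≡ 304 (mod 808)
596^16 ≡ 304^2 = 92416 ≡ 304 (mod 808)
596^32 ≡ 304^2 = 92416 ≡ 304 (mod 808)
596^64 ≡ 304^2 = 92416 ≡ 304 (mod 808)
596^128 ≡ 304^2 = 92416 ≡ 304 (mod 808)
596^256 ≡ 304^2 = 92416 ≡ 304 (mod 808)
596^512 ≡ 304^2 = 92416 ≡ 304 (mod 808)
596^1024 ≡ 304^2 = 92416 ≡ 304 (mod 808)
596^1100 = 596^1024 * 596^64 * 596^8 * 596^4 ≡ 304 * 304 * 304 * 304 (mod 808).
Accumulate the product:
304 * 304 = 92416 ≡ 304
304 * 304 = 92416 ≡ 304
304 * 304 = 92416 ≡ 304

304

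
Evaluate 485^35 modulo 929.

815

Compute successive squares:
35 in binary is 100011, i.e. 35 = 32 + 2 + 1.
485^1 ≡ 485 (mod 929)
485^2 ≡ 485^2 = 235225 ≡ 188 (mod 929)
485^4 ≡ 188^2 = 35344 ≡ 42 (mod 929)
485^8 ≡ 42^2 = 1764 ≡ 835 (mod 929)
485^16 ≡ 835^2 = 697225 ≡ 475 (mod 929)
485^32 ≡ 475^2 = 225625 ≡ 807 (mod 929)
485^35 = 485^32 * 485^2 * 485^1 ≡ 807 * 188 * 485 (mod 929).
Accumulate the product:
807 * 188 = 151716 ≡ 289
289 * 485 = 140165 ≡ 815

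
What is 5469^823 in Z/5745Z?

444

Using repeated squaring:
823 in binary is 1100110111, i.e. 823 = 512 + 256 + 32 + 16 + 4 + 2 + 1.
5469^1 ≡ 5469 (mod 5745)
5469^2 ≡ 5469^2 = 29909961 ≡ 1491 (mod 5745)
5469^4 ≡ 1491^2 = 2223081 ≡ 5511 (mod 5745)
5469^8 ≡ 5511^2 = 30371121 ≡ 3051 (mod 5745)
5469^16 ≡ 3051^2 = 9308601 ≡ 1701 (mod 5745)
5469^32 ≡ 1701^2 = 2893401 ≡ 3666 (mod 5745)
5469^64 ≡ 3666^2 = 13439556 ≡ 2001 (mod 5745)
5469^128 ≡ 2001^2 = 4004001 ≡ 5481 (mod 5745)
5469^256 ≡ 5481^2 = 30041361 ≡ 756 (mod 5745)
5469^512 ≡ 756^2 = 571536 ≡ 2781 (mod 5745)
5469^823 = 5469^512 · 5469^256 · 5469^32 · 5469^16 · 5469^4 · 5469^2 · 5469^1 ≡ 2781 · 756 · 3666 · 1701 · 5511 · 1491 · 5469 (mod 5745).
Accumulate the product:
2781 · 756 = 2102436 ≡ 5511
5511 · 3666 = 20203326 ≡ 3906
3906 · 1701 = 6644106 ≡ 2886
2886 · 5511 = 15904746 ≡ 2586
2586 · 1491 = 3855726 ≡ 831
831 · 5469 = 4544739 ≡ 444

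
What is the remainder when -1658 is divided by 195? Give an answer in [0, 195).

-1658 = -9*195 + 97, so -1658 ≡ 97 (mod 195).

97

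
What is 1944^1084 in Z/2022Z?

672

1944^1 ≡ 1944 (mod 2022)
1944^2 ≡ 1944^2 = 3779136 ≡ 18 (mod 2022)
1944^4 ≡ 18^2 = 324 (mod 2022)
1944^8 ≡ 324^2 = 104976 ≡ 1854 (mod 2022)
1944^16 ≡ 1854^2 = 3437316 ≡ 1938 (mod 2022)
1944^32 ≡ 1938^2 = 3755844 ≡ 990 (mod 2022)
1944^64 ≡ 990^2 = 980100 ≡ 1452 (mod 2022)
1944^128 ≡ 1452^2 = 2108304 ≡ 1380 (mod 2022)
1944^256 ≡ 1380^2 = 1904400 ≡ 1698 (mod 2022)
1944^512 ≡ 1698^2 = 2883204 ≡ 1854 (mod 2022)
1944^1024 ≡ 1854^2 = 3437316 ≡ 1938 (mod 2022)
1944^1084 = 1944^1024 * 1944^32 * 1944^16 * 1944^8 * 1944^4 ≡ 1938 * 990 * 1938 * 1854 * 324 (mod 2022).
Accumulate the product:
1938 * 990 = 1918620 ≡ 1764
1764 * 1938 = 3418632 ≡ 1452
1452 * 1854 = 2692008 ≡ 726
726 * 324 = 235224 ≡ 672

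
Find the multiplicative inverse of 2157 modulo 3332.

Apply the Euclidean algorithm and back-substitute:
3332 = 1×2157 + 1175
2157 = 1×1175 + 982
1175 = 1×982 + 193
982 = 5×193 + 17
193 = 11×17 + 6
17 = 2×6 + 5
6 = 1×5 + 1
5 = 5×1 + 0
gcd(2157, 3332) = 1, so the inverse exists.
Bézout: 1 = 380×3332 − 587×2157.
So 2157⁻¹ ≡ −587 ≡ 2745 (mod 3332).

2745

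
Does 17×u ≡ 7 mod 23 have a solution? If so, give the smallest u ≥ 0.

18

gcd(17, 23) = 1, so a unique solution mod 23 exists.
17⁻¹ ≡ 19 (mod 23).
u ≡ 19×7 ≡ 18 (mod 23).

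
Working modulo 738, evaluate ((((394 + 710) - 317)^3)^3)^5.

91

394 + 710 = 1104 ≡ 366 (mod 738)
366 - 317 = 49
(49)^3 ≡ 307 (mod 738)
(307)^3 ≡ 415 (mod 738)
(415)^5 ≡ 91 (mod 738)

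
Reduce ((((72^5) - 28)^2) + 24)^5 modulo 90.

40

(72)^5 ≡ 72 (mod 90)
72 - 28 = 44
(44)^2 ≡ 46 (mod 90)
46 + 24 = 70
(70)^5 ≡ 40 (mod 90)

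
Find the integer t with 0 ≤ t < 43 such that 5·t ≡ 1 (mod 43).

43 = 8*5 + 3
5 = 1*3 + 2
3 = 1*2 + 1
2 = 2*1 + 0
gcd(5, 43) = 1, so the inverse exists.
Bézout: 1 = 2*43 − 17*5.
So 5⁻¹ ≡ −17 ≡ 26 (mod 43).

26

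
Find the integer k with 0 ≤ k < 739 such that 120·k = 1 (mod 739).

739 = 6·120 + 19
120 = 6·19 + 6
19 = 3·6 + 1
6 = 6·1 + 0
gcd(120, 739) = 1, so the inverse exists.
Bézout: 1 = 19·739 − 117·120.
So 120⁻¹ ≡ −117 ≡ 622 (mod 739).

622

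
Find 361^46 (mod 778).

46 in binary is 101110, i.e. 46 = 32 + 8 + 4 + 2.
361^1 ≡ 361 (mod 778)
361^2 ≡ 361^2 = 130321 ≡ 395 (mod 778)
361^4 ≡ 395^2 = 156025 ≡ 425 (mod 778)
361^8 ≡ 425^2 = 180625 ≡ 129 (mod 778)
361^16 ≡ 129^2 = 16641 ≡ 303 (mod 778)
361^32 ≡ 303^2 = 91809 ≡ 5 (mod 778)
361^46 = 361^32 · 361^8 · 361^4 · 361^2 ≡ 5 · 129 · 425 · 395 (mod 778).
Accumulate the product:
5 · 129 = 645
645 · 425 = 274125 ≡ 269
269 · 395 = 106255 ≡ 447

447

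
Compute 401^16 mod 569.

Using repeated squaring:
401^1 ≡ 401 (mod 569)
401^2 ≡ 401^2 = 160801 ≡ 343 (mod 569)
401^4 ≡ 343^2 = 117649 ≡ 435 (mod 569)
401^8 ≡ 435^2 = 189225 ≡ 317 (mod 569)
401^16 ≡ 317^2 = 100489 ≡ 345 (mod 569)
So 401^16 ≡ 345 (mod 569).

345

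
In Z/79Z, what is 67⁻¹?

46

Apply the Euclidean algorithm and back-substitute:
79 = 1*67 + 12
67 = 5*12 + 7
12 = 1*7 + 5
7 = 1*5 + 2
5 = 2*2 + 1
2 = 2*1 + 0
gcd(67, 79) = 1, so the inverse exists.
Bézout: 1 = 28*79 − 33*67.
So 67⁻¹ ≡ −33 ≡ 46 (mod 79).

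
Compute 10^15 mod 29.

19

15 in binary is 1111, i.e. 15 = 8 + 4 + 2 + 1.
10^1 ≡ 10 (mod 29)
10^2 ≡ 10^2 = 100 ≡ 13 (mod 29)
10^4 ≡ 13^2 = 169 ≡ 24 (mod 29)
10^8 ≡ 24^2 = 576 ≡ 25 (mod 29)
10^15 = 10^8 × 10^4 × 10^2 × 10^1 ≡ 25 × 24 × 13 × 10 (mod 29).
Accumulate the product:
25 × 24 = 600 ≡ 20
20 × 13 = 260 ≡ 28
28 × 10 = 280 ≡ 19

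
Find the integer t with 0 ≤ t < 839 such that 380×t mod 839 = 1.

Apply the Euclidean algorithm and back-substitute:
839 = 2*380 + 79
380 = 4*79 + 64
79 = 1*64 + 15
64 = 4*15 + 4
15 = 3*4 + 3
4 = 1*3 + 1
3 = 3*1 + 0
gcd(380, 839) = 1, so the inverse exists.
Back-substitute for 1:
1 = 1*4 − 1*3
  = −1*15 + 4*4
  = 4*64 − 17*15
  = −17*79 + 21*64
  = 21*380 − 101*79
  = −101*839 + 223*380
So 380⁻¹ ≡ 223 (mod 839).

223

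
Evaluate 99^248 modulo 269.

131

248 in binary is 11111000, i.e. 248 = 128 + 64 + 32 + 16 + 8.
99^1 ≡ 99 (mod 269)
99^2 ≡ 99^2 = 9801 ≡ 117 (mod 269)
99^4 ≡ 117^2 = 13689 ≡ 239 (mod 269)
99^8 ≡ 239^2 = 57121 ≡ 93 (mod 269)
99^16 ≡ 93^2 = 8649 ≡ 41 (mod 269)
99^32 ≡ 41^2 = 1681 ≡ 67 (mod 269)
99^64 ≡ 67^2 = 4489 ≡ 185 (mod 269)
99^128 ≡ 185^2 = 34225 ≡ 62 (mod 269)
99^248 = 99^128 * 99^64 * 99^32 * 99^16 * 99^8 ≡ 62 * 185 * 67 * 41 * 93 (mod 269).
Accumulate the product:
62 * 185 = 11470 ≡ 172
172 * 67 = 11524 ≡ 226
226 * 41 = 9266 ≡ 120
120 * 93 = 11160 ≡ 131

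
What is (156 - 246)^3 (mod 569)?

458

156 - 246 = -90 ≡ 479 (mod 569)
(479)^3 ≡ 458 (mod 569)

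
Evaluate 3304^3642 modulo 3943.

2551

3642 in binary is 111000111010, i.e. 3642 = 2048 + 1024 + 512 + 32 + 16 + 8 + 2.
3304^1 ≡ 3304 (mod 3943)
3304^2 ≡ 3304^2 = 10916416 ≡ 2192 (mod 3943)
3304^4 ≡ 2192^2 = 4804864 ≡ 2290 (mod 3943)
3304^8 ≡ 2290^2 = 5244100 ≡ 3853 (mod 3943)
3304^16 ≡ 3853^2 = 14845609 ≡ 214 (mod 3943)
3304^32 ≡ 214^2 = 45796 ≡ 2423 (mod 3943)
3304^64 ≡ 2423^2 = 5870929 ≡ 3745 (mod 3943)
3304^128 ≡ 3745^2 = 14025025 ≡ 3717 (mod 3943)
3304^256 ≡ 3717^2 = 13816089 ≡ 3760 (mod 3943)
3304^512 ≡ 3760^2 = 14137600 ≡ 1945 (mod 3943)
3304^1024 ≡ 1945^2 = 3783025 ≡ 1688 (mod 3943)
3304^2048 ≡ 1688^2 = 2849344 ≡ 2498 (mod 3943)
3304^3642 = 3304^2048 · 3304^1024 · 3304^512 · 3304^32 · 3304^16 · 3304^8 · 3304^2 ≡ 2498 · 1688 · 1945 · 2423 · 214 · 3853 · 2192 (mod 3943).
Accumulate the product:
2498 · 1688 = 4216624 ≡ 1557
1557 · 1945 = 3028365 ≡ 141
141 · 2423 = 341643 ≡ 2545
2545 · 214 = 544630 ≡ 496
496 · 3853 = 1911088 ≡ 2676
2676 · 2192 = 5865792 ≡ 2551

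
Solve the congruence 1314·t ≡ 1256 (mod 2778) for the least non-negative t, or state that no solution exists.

gcd(1314, 2778) = 6, and 6 does not divide 1256.
So the congruence has no solution.

no solution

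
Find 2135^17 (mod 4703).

Compute successive squares:
17 in binary is 10001, i.e. 17 = 16 + 1.
2135^1 ≡ 2135 (mod 4703)
2135^2 ≡ 2135^2 = 4558225 ≡ 1018 (mod 4703)
2135^4 ≡ 1018^2 = 1036324 ≡ 1664 (mod 4703)
2135^8 ≡ 1664^2 = 2768896 ≡ 3532 (mod 4703)
2135^16 ≡ 3532^2 = 12475024 ≡ 2668 (mod 4703)
2135^17 = 2135^16 · 2135^1 ≡ 2668 · 2135 (mod 4703).
2668 · 2135 = 5696180 ≡ 847 (mod 4703).

847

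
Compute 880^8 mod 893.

225

880^1 ≡ 880 (mod 893)
880^2 ≡ 880^2 = 774400 ≡ 169 (mod 893)
880^4 ≡ 169^2 = 28561 ≡ 878 (mod 893)
880^8 ≡ 878^2 = 770884 ≡ 225 (mod 893)
So 880^8 ≡ 225 (mod 893).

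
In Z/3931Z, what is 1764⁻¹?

3931 = 2*1764 + 403
1764 = 4*403 + 152
403 = 2*152 + 99
152 = 1*99 + 53
99 = 1*53 + 46
53 = 1*46 + 7
46 = 6*7 + 4
7 = 1*4 + 3
4 = 1*3 + 1
3 = 3*1 + 0
gcd(1764, 3931) = 1, so the inverse exists.
Back-substitute for 1:
1 = 1*4 − 1*3
  = −1*7 + 2*4
  = 2*46 − 13*7
  = −13*53 + 15*46
  = 15*99 − 28*53
  = −28*152 + 43*99
  = 43*403 − 114*152
  = −114*1764 + 499*403
  = 499*3931 − 1112*1764
So 1764⁻¹ ≡ −1112 ≡ 2819 (mod 3931).

2819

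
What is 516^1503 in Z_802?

Compute successive squares:
1503 in binary is 10111011111, i.e. 1503 = 1024 + 256 + 128 + 64 + 16 + 8 + 4 + 2 + 1.
516^1 ≡ 516 (mod 802)
516^2 ≡ 516^2 = 266256 ≡ 794 (mod 802)
516^4 ≡ 794^2 = 630436 ≡ 64 (mod 802)
516^8 ≡ 64^2 = 4096 ≡ 86 (mod 802)
516^16 ≡ 86^2 = 7396 ≡ 178 (mod 802)
516^32 ≡ 178^2 = 31684 ≡ 406 (mod 802)
516^64 ≡ 406^2 = 164836 ≡ 426 (mod 802)
516^128 ≡ 426^2 = 181476 ≡ 224 (mod 802)
516^256 ≡ 224^2 = 50176 ≡ 452 (mod 802)
516^512 ≡ 452^2 = 204304 ≡ 596 (mod 802)
516^1024 ≡ 596^2 = 355216 ≡ 732 (mod 802)
516^1503 = 516^1024 · 516^256 · 516^128 · 516^64 · 516^16 · 516^8 · 516^4 · 516^2 · 516^1 ≡ 732 · 452 · 224 · 426 · 178 · 86 · 64 · 794 · 516 (mod 802).
Accumulate the product:
732 · 452 = 330864 ≡ 440
440 · 224 = 98560 ≡ 716
716 · 426 = 305016 ≡ 256
256 · 178 = 45568 ≡ 656
656 · 86 = 56416 ≡ 276
276 · 64 = 17664 ≡ 20
20 · 794 = 15880 ≡ 642
642 · 516 = 331272 ≡ 46

46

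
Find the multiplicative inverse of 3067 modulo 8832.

8832 = 2×3067 + 2698
3067 = 1×2698 + 369
2698 = 7×369 + 115
369 = 3×115 + 24
115 = 4×24 + 19
24 = 1×19 + 5
19 = 3×5 + 4
5 = 1×4 + 1
4 = 4×1 + 0
gcd(3067, 8832) = 1, so the inverse exists.
Back-substitute for 1:
1 = 1×5 − 1×4
  = −1×19 + 4×5
  = 4×24 − 5×19
  = −5×115 + 24×24
  = 24×369 − 77×115
  = −77×2698 + 563×369
  = 563×3067 − 640×2698
  = −640×8832 + 1843×3067
So 3067⁻¹ ≡ 1843 (mod 8832).

1843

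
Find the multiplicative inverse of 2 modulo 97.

49

97 = 48*2 + 1
2 = 2*1 + 0
gcd(2, 97) = 1, so the inverse exists.
Back-substitute for 1:
1 = 1*97 − 48*2
So 2⁻¹ ≡ −48 ≡ 49 (mod 97).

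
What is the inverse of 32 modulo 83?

13

Run the extended Euclidean algorithm:
83 = 2·32 + 19
32 = 1·19 + 13
19 = 1·13 + 6
13 = 2·6 + 1
6 = 6·1 + 0
gcd(32, 83) = 1, so the inverse exists.
Bézout: 1 = −5·83 + 13·32.
So 32⁻¹ ≡ 13 (mod 83).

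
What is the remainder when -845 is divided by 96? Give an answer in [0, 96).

19

-845 = -9·96 + 19, so -845 ≡ 19 (mod 96).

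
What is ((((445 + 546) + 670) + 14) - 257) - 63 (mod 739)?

445 + 546 = 991 ≡ 252 (mod 739)
252 + 670 = 922 ≡ 183 (mod 739)
183 + 14 = 197
197 - 257 = -60 ≡ 679 (mod 739)
679 - 63 = 616

616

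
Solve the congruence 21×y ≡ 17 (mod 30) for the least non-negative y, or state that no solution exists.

gcd(21, 30) = 3, and 3 does not divide 17.
So the congruence has no solution.

no solution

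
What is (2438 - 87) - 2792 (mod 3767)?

2438 - 87 = 2351
2351 - 2792 = -441 ≡ 3326 (mod 3767)

3326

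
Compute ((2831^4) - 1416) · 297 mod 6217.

3491

(2831)^4 ≡ 4149 (mod 6217)
4149 - 1416 = 2733
2733 · 297 = 811701 ≡ 3491 (mod 6217)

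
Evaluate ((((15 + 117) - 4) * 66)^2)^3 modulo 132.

15 + 117 = 132 ≡ 0 (mod 132)
0 - 4 = -4 ≡ 128 (mod 132)
128 * 66 = 8448 ≡ 0 (mod 132)
(0)^2 ≡ 0 (mod 132)
(0)^3 ≡ 0 (mod 132)

0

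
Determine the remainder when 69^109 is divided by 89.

Compute successive squares:
109 in binary is 1101101, i.e. 109 = 64 + 32 + 8 + 4 + 1.
69^1 ≡ 69 (mod 89)
69^2 ≡ 69^2 = 4761 ≡ 44 (mod 89)
69^4 ≡ 44^2 = 1936 ≡ 67 (mod 89)
69^8 ≡ 67^2 = 4489 ≡ 39 (mod 89)
69^16 ≡ 39^2 = 1521 ≡ 8 (mod 89)
69^32 ≡ 8^2 = 64 (mod 89)
69^64 ≡ 64^2 = 4096 ≡ 2 (mod 89)
69^109 = 69^64 × 69^32 × 69^8 × 69^4 × 69^1 ≡ 2 × 64 × 39 × 67 × 69 (mod 89).
Accumulate the product:
2 × 64 = 128 ≡ 39
39 × 39 = 1521 ≡ 8
8 × 67 = 536 ≡ 2
2 × 69 = 138 ≡ 49

49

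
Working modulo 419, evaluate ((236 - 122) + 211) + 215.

236 - 122 = 114
114 + 211 = 325
325 + 215 = 540 ≡ 121 (mod 419)

121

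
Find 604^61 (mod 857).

61 in binary is 111101, i.e. 61 = 32 + 16 + 8 + 4 + 1.
604^1 ≡ 604 (mod 857)
604^2 ≡ 604^2 = 364816 ≡ 591 (mod 857)
604^4 ≡ 591^2 = 349281 ≡ 482 (mod 857)
604^8 ≡ 482^2 = 232324 ≡ 77 (mod 857)
604^16 ≡ 77^2 = 5929 ≡ 787 (mod 857)
604^32 ≡ 787^2 = 619369 ≡ 615 (mod 857)
604^61 = 604^32 * 604^16 * 604^8 * 604^4 * 604^1 ≡ 615 * 787 * 77 * 482 * 604 (mod 857).
Accumulate the product:
615 * 787 = 484005 ≡ 657
657 * 77 = 50589 ≡ 26
26 * 482 = 12532 ≡ 534
534 * 604 = 322536 ≡ 304

304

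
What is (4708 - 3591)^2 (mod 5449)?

4708 - 3591 = 1117
(1117)^2 ≡ 5317 (mod 5449)

5317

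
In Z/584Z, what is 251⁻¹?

235

Run the extended Euclidean algorithm:
584 = 2*251 + 82
251 = 3*82 + 5
82 = 16*5 + 2
5 = 2*2 + 1
2 = 2*1 + 0
gcd(251, 584) = 1, so the inverse exists.
Bézout: 1 = −101*584 + 235*251.
So 251⁻¹ ≡ 235 (mod 584).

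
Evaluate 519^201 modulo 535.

201 in binary is 11001001, i.e. 201 = 128 + 64 + 8 + 1.
519^1 ≡ 519 (mod 535)
519^2 ≡ 519^2 = 269361 ≡ 256 (mod 535)
519^4 ≡ 256^2 = 65536 ≡ 266 (mod 535)
519^8 ≡ 266^2 = 70756 ≡ 136 (mod 535)
519^16 ≡ 136^2 = 18496 ≡ 306 (mod 535)
519^32 ≡ 306^2 = 93636 ≡ 11 (mod 535)
519^64 ≡ 11^2 = 121 (mod 535)
519^128 ≡ 121^2 = 14641 ≡ 196 (mod 535)
519^201 = 519^128 · 519^64 · 519^8 · 519^1 ≡ 196 · 121 · 136 · 519 (mod 535).
Accumulate the product:
196 · 121 = 23716 ≡ 176
176 · 136 = 23936 ≡ 396
396 · 519 = 205524 ≡ 84

84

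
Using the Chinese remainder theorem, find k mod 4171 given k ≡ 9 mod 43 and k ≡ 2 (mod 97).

43⁻¹ mod 97: 43*88 ≡ 1 (mod 97), so 43⁻¹ ≡ 88.
k = 9 + 43*((2 − 9)*88 mod 97) = 9 + 43*63 = 2718.

2718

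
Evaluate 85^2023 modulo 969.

289

Compute successive squares:
2023 in binary is 11111100111, i.e. 2023 = 1024 + 512 + 256 + 128 + 64 + 32 + 4 + 2 + 1.
85^1 ≡ 85 (mod 969)
85^2 ≡ 85^2 = 7225 ≡ 442 (mod 969)
85^4 ≡ 442^2 = 195364 ≡ 595 (mod 969)
85^8 ≡ 595^2 = 354025 ≡ 340 (mod 969)
85^16 ≡ 340^2 = 115600 ≡ 289 (mod 969)
85^32 ≡ 289^2 = 83521 ≡ 187 (mod 969)
85^64 ≡ 187^2 = 34969 ≡ 85 (mod 969)
85^128 ≡ 85^2 = 7225 ≡ 442 (mod 969)
85^256 ≡ 442^2 = 195364 ≡ 595 (mod 969)
85^512 ≡ 595^2 = 354025 ≡ 340 (mod 969)
85^1024 ≡ 340^2 = 115600 ≡ 289 (mod 969)
85^2023 = 85^1024 · 85^512 · 85^256 · 85^128 · 85^64 · 85^32 · 85^4 · 85^2 · 85^1 ≡ 289 · 340 · 595 · 442 · 85 · 187 · 595 · 442 · 85 (mod 969).
Accumulate the product:
289 · 340 = 98260 ≡ 391
391 · 595 = 232645 ≡ 85
85 · 442 = 37570 ≡ 748
748 · 85 = 63580 ≡ 595
595 · 187 = 111265 ≡ 799
799 · 595 = 475405 ≡ 595
595 · 442 = 262990 ≡ 391
391 · 85 = 33235 ≡ 289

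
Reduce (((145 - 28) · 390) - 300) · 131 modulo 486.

282

145 - 28 = 117
117 · 390 = 45630 ≡ 432 (mod 486)
432 - 300 = 132
132 · 131 = 17292 ≡ 282 (mod 486)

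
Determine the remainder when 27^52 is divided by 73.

1

Using repeated squaring:
52 in binary is 110100, i.e. 52 = 32 + 16 + 4.
27^1 ≡ 27 (mod 73)
27^2 ≡ 27^2 = 729 ≡ 72 (mod 73)
27^4 ≡ 72^2 = 5184 ≡ 1 (mod 73)
27^8 ≡ 1^2 = 1 (mod 73)
27^16 ≡ 1^2 = 1 (mod 73)
27^32 ≡ 1^2 = 1 (mod 73)
27^52 = 27^32 · 27^16 · 27^4 ≡ 1 · 1 · 1 (mod 73).
Accumulate the product:
1 · 1 = 1
1 · 1 = 1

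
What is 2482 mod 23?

2482 = 107*23 + 21, so 2482 ≡ 21 (mod 23).

21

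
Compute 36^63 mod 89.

By square-and-multiply:
36^1 ≡ 36 (mod 89)
36^2 ≡ 36^2 = 1296 ≡ 50 (mod 89)
36^4 ≡ 50^2 = 2500 ≡ 8 (mod 89)
36^8 ≡ 8^2 = 64 (mod 89)
36^16 ≡ 64^2 = 4096 ≡ 2 (mod 89)
36^32 ≡ 2^2 = 4 (mod 89)
36^63 = 36^32 · 36^16 · 36^8 · 36^4 · 36^2 · 36^1 ≡ 4 · 2 · 64 · 8 · 50 · 36 (mod 89).
Accumulate the product:
4 · 2 = 8
8 · 64 = 512 ≡ 67
67 · 8 = 536 ≡ 2
2 · 50 = 100 ≡ 11
11 · 36 = 396 ≡ 40

40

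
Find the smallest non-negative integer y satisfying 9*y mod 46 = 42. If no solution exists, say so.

20

gcd(9, 46) = 1, so a unique solution mod 46 exists.
9⁻¹ ≡ 41 (mod 46).
y ≡ 41*42 ≡ 20 (mod 46).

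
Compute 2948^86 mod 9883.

3229

Using repeated squaring:
86 in binary is 1010110, i.e. 86 = 64 + 16 + 4 + 2.
2948^1 ≡ 2948 (mod 9883)
2948^2 ≡ 2948^2 = 8690704 ≡ 3547 (mod 9883)
2948^4 ≡ 3547^2 = 12581209 ≡ 150 (mod 9883)
2948^8 ≡ 150^2 = 22500 ≡ 2734 (mod 9883)
2948^16 ≡ 2734^2 = 7474756 ≡ 3208 (mod 9883)
2948^32 ≡ 3208^2 = 10291264 ≡ 3061 (mod 9883)
2948^64 ≡ 3061^2 = 9369721 ≡ 637 (mod 9883)
2948^86 = 2948^64 × 2948^16 × 2948^4 × 2948^2 ≡ 637 × 3208 × 150 × 3547 (mod 9883).
Accumulate the product:
637 × 3208 = 2043496 ≡ 7598
7598 × 150 = 1139700 ≡ 3155
3155 × 3547 = 11190785 ≡ 3229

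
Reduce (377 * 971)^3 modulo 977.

377 * 971 = 366067 ≡ 669 (mod 977)
(669)^3 ≡ 50 (mod 977)

50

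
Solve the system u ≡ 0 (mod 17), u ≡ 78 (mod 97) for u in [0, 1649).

17⁻¹ mod 97: 17·40 ≡ 1 (mod 97), so 17⁻¹ ≡ 40.
u = 0 + 17·((78 − 0)·40 mod 97) = 0 + 17·16 = 272.
Check: 272 mod 17 = 0, 272 mod 97 = 78. ✓

272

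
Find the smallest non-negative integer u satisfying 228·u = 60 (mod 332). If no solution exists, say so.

9

gcd(228, 332) = 4, and 4 | 60, so solutions exist.
Divide through by 4: 57·u mod 83 = 15.
57⁻¹ ≡ 67 (mod 83).
u ≡ 67·15 ≡ 9 (mod 83).
The smallest non-negative solution is u = 9.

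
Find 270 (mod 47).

270 = 5·47 + 35, so 270 ≡ 35 (mod 47).

35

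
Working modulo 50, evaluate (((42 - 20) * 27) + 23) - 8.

9

42 - 20 = 22
22 * 27 = 594 ≡ 44 (mod 50)
44 + 23 = 67 ≡ 17 (mod 50)
17 - 8 = 9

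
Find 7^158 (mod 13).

By square-and-multiply:
158 in binary is 10011110, i.e. 158 = 128 + 16 + 8 + 4 + 2.
7^1 ≡ 7 (mod 13)
7^2 ≡ 7^2 = 49 ≡ 10 (mod 13)
7^4 ≡ 10^2 = 100 ≡ 9 (mod 13)
7^8 ≡ 9^2 = 81 ≡ 3 (mod 13)
7^16 ≡ 3^2 = 9 (mod 13)
7^32 ≡ 9^2 = 81 ≡ 3 (mod 13)
7^64 ≡ 3^2 = 9 (mod 13)
7^128 ≡ 9^2 = 81 ≡ 3 (mod 13)
7^158 = 7^128 · 7^16 · 7^8 · 7^4 · 7^2 ≡ 3 · 9 · 3 · 9 · 10 (mod 13).
Accumulate the product:
3 · 9 = 27 ≡ 1
1 · 3 = 3
3 · 9 = 27 ≡ 1
1 · 10 = 10

10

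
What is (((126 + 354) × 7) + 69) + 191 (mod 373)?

126 + 354 = 480 ≡ 107 (mod 373)
107 × 7 = 749 ≡ 3 (mod 373)
3 + 69 = 72
72 + 191 = 263

263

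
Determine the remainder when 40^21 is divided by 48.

16

By square-and-multiply:
21 in binary is 10101, i.e. 21 = 16 + 4 + 1.
40^1 ≡ 40 (mod 48)
40^2 ≡ 40^2 = 1600 ≡ 16 (mod 48)
40^4 ≡ 16^2 = 256 ≡ 16 (mod 48)
40^8 ≡ 16^2 = 256 ≡ 16 (mod 48)
40^16 ≡ 16^2 = 256 ≡ 16 (mod 48)
40^21 = 40^16 × 40^4 × 40^1 ≡ 16 × 16 × 40 (mod 48).
Accumulate the product:
16 × 16 = 256 ≡ 16
16 × 40 = 640 ≡ 16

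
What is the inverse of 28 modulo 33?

13

By the extended Euclidean algorithm:
33 = 1·28 + 5
28 = 5·5 + 3
5 = 1·3 + 2
3 = 1·2 + 1
2 = 2·1 + 0
gcd(28, 33) = 1, so the inverse exists.
Back-substitute for 1:
1 = 1·3 − 1·2
  = −1·5 + 2·3
  = 2·28 − 11·5
  = −11·33 + 13·28
So 28⁻¹ ≡ 13 (mod 33).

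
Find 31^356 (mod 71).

60

31^1 ≡ 31 (mod 71)
31^2 ≡ 31^2 = 961 ≡ 38 (mod 71)
31^4 ≡ 38^2 = 1444 ≡ 24 (mod 71)
31^8 ≡ 24^2 = 576 ≡ 8 (mod 71)
31^16 ≡ 8^2 = 64 (mod 71)
31^32 ≡ 64^2 = 4096 ≡ 49 (mod 71)
31^64 ≡ 49^2 = 2401 ≡ 58 (mod 71)
31^128 ≡ 58^2 = 3364 ≡ 27 (mod 71)
31^256 ≡ 27^2 = 729 ≡ 19 (mod 71)
31^356 = 31^256 * 31^64 * 31^32 * 31^4 ≡ 19 * 58 * 49 * 24 (mod 71).
Accumulate the product:
19 * 58 = 1102 ≡ 37
37 * 49 = 1813 ≡ 38
38 * 24 = 912 ≡ 60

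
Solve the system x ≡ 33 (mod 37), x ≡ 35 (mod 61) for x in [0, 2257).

218

37⁻¹ mod 61: 37*33 ≡ 1 (mod 61), so 37⁻¹ ≡ 33.
x = 33 + 37*((35 − 33)*33 mod 61) = 33 + 37*5 = 218.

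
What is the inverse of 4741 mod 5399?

320

5399 = 1·4741 + 658
4741 = 7·658 + 135
658 = 4·135 + 118
135 = 1·118 + 17
118 = 6·17 + 16
17 = 1·16 + 1
16 = 16·1 + 0
gcd(4741, 5399) = 1, so the inverse exists.
Bézout: 1 = −281·5399 + 320·4741.
So 4741⁻¹ ≡ 320 (mod 5399).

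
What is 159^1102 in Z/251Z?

122

159^1 ≡ 159 (mod 251)
159^2 ≡ 159^2 = 25281 ≡ 181 (mod 251)
159^4 ≡ 181^2 = 32761 ≡ 131 (mod 251)
159^8 ≡ 131^2 = 17161 ≡ 93 (mod 251)
159^16 ≡ 93^2 = 8649 ≡ 115 (mod 251)
159^32 ≡ 115^2 = 13225 ≡ 173 (mod 251)
159^64 ≡ 173^2 = 29929 ≡ 60 (mod 251)
159^128 ≡ 60^2 = 3600 ≡ 86 (mod 251)
159^256 ≡ 86^2 = 7396 ≡ 117 (mod 251)
159^512 ≡ 117^2 = 13689 ≡ 135 (mod 251)
159^1024 ≡ 135^2 = 18225 ≡ 153 (mod 251)
159^1102 = 159^1024 · 159^64 · 159^8 · 159^4 · 159^2 ≡ 153 · 60 · 93 · 131 · 181 (mod 251).
Accumulate the product:
153 · 60 = 9180 ≡ 144
144 · 93 = 13392 ≡ 89
89 · 131 = 11659 ≡ 113
113 · 181 = 20453 ≡ 122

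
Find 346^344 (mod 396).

344 in binary is 101011000, i.e. 344 = 256 + 64 + 16 + 8.
346^1 ≡ 346 (mod 396)
346^2 ≡ 346^2 = 119716 ≡ 124 (mod 396)
346^4 ≡ 124^2 = 15376 ≡ 328 (mod 396)
346^8 ≡ 328^2 = 107584 ≡ 268 (mod 396)
346^16 ≡ 268^2 = 71824 ≡ 148 (mod 396)
346^32 ≡ 148^2 = 21904 ≡ 124 (mod 396)
346^64 ≡ 124^2 = 15376 ≡ 328 (mod 396)
346^128 ≡ 328^2 = 107584 ≡ 268 (mod 396)
346^256 ≡ 268^2 = 71824 ≡ 148 (mod 396)
346^344 = 346^256 × 346^64 × 346^16 × 346^8 ≡ 148 × 328 × 148 × 268 (mod 396).
Accumulate the product:
148 × 328 = 48544 ≡ 232
232 × 148 = 34336 ≡ 280
280 × 268 = 75040 ≡ 196

196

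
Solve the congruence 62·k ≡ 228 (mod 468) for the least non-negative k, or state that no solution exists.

132

gcd(62, 468) = 2, and 2 | 228, so solutions exist.
Divide through by 2: 31·k mod 234 = 114.
31⁻¹ ≡ 151 (mod 234).
k ≡ 151·114 ≡ 132 (mod 234).
The smallest non-negative solution is k = 132.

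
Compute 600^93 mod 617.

By square-and-multiply:
93 in binary is 1011101, i.e. 93 = 64 + 16 + 8 + 4 + 1.
600^1 ≡ 600 (mod 617)
600^2 ≡ 600^2 = 360000 ≡ 289 (mod 617)
600^4 ≡ 289^2 = 83521 ≡ 226 (mod 617)
600^8 ≡ 226^2 = 51076 ≡ 482 (mod 617)
600^16 ≡ 482^2 = 232324 ≡ 332 (mod 617)
600^32 ≡ 332^2 = 110224 ≡ 398 (mod 617)
600^64 ≡ 398^2 = 158404 ≡ 452 (mod 617)
600^93 = 600^64 × 600^16 × 600^8 × 600^4 × 600^1 ≡ 452 × 332 × 482 × 226 × 600 (mod 617).
Accumulate the product:
452 × 332 = 150064 ≡ 133
133 × 482 = 64106 ≡ 555
555 × 226 = 125430 ≡ 179
179 × 600 = 107400 ≡ 42

42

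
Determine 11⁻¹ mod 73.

20

73 = 6*11 + 7
11 = 1*7 + 4
7 = 1*4 + 3
4 = 1*3 + 1
3 = 3*1 + 0
gcd(11, 73) = 1, so the inverse exists.
Bézout: 1 = −3*73 + 20*11.
So 11⁻¹ ≡ 20 (mod 73).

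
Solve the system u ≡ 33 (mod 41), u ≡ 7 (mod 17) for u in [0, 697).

41⁻¹ mod 17: 41·5 ≡ 1 (mod 17), so 41⁻¹ ≡ 5.
u = 33 + 41·((7 − 33)·5 mod 17) = 33 + 41·6 = 279.
Check: 279 mod 41 = 33, 279 mod 17 = 7. ✓

279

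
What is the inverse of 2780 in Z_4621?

3622

Run the extended Euclidean algorithm:
4621 = 1*2780 + 1841
2780 = 1*1841 + 939
1841 = 1*939 + 902
939 = 1*902 + 37
902 = 24*37 + 14
37 = 2*14 + 9
14 = 1*9 + 5
9 = 1*5 + 4
5 = 1*4 + 1
4 = 4*1 + 0
gcd(2780, 4621) = 1, so the inverse exists.
Bézout: 1 = 601*4621 − 999*2780.
So 2780⁻¹ ≡ −999 ≡ 3622 (mod 4621).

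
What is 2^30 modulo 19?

11

Compute successive squares:
30 in binary is 11110, i.e. 30 = 16 + 8 + 4 + 2.
2^1 ≡ 2 (mod 19)
2^2 ≡ 2^2 = 4 (mod 19)
2^4 ≡ 4^2 = 16 (mod 19)
2^8 ≡ 16^2 = 256 ≡ 9 (mod 19)
2^16 ≡ 9^2 = 81 ≡ 5 (mod 19)
2^30 = 2^16 × 2^8 × 2^4 × 2^2 ≡ 5 × 9 × 16 × 4 (mod 19).
Accumulate the product:
5 × 9 = 45 ≡ 7
7 × 16 = 112 ≡ 17
17 × 4 = 68 ≡ 11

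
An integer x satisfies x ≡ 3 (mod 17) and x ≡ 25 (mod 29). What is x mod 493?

17⁻¹ mod 29: 17×12 ≡ 1 (mod 29), so 17⁻¹ ≡ 12.
x = 3 + 17×((25 − 3)×12 mod 29) = 3 + 17×3 = 54.

54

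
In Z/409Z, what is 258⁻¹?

Apply the Euclidean algorithm and back-substitute:
409 = 1×258 + 151
258 = 1×151 + 107
151 = 1×107 + 44
107 = 2×44 + 19
44 = 2×19 + 6
19 = 3×6 + 1
6 = 6×1 + 0
gcd(258, 409) = 1, so the inverse exists.
Back-substitute for 1:
1 = 1×19 − 3×6
  = −3×44 + 7×19
  = 7×107 − 17×44
  = −17×151 + 24×107
  = 24×258 − 41×151
  = −41×409 + 65×258
So 258⁻¹ ≡ 65 (mod 409).

65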